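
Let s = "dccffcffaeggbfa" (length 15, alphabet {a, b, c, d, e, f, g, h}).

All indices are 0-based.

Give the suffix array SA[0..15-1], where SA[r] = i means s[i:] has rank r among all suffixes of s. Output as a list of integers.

sorted suffixes:
  #0 SA[0]=14  'a'
  #1 SA[1]=8  'aeggbfa'
  #2 SA[2]=12  'bfa'
  #3 SA[3]=1  'ccffcffaeggbfa'
  #4 SA[4]=5  'cffaeggbfa'
  #5 SA[5]=2  'cffcffaeggbfa'
  #6 SA[6]=0  'dccffcffaeggbfa'
  #7 SA[7]=9  'eggbfa'
  #8 SA[8]=13  'fa'
  #9 SA[9]=7  'faeggbfa'
  #10 SA[10]=4  'fcffaeggbfa'
  #11 SA[11]=6  'ffaeggbfa'
  #12 SA[12]=3  'ffcffaeggbfa'
  #13 SA[13]=11  'gbfa'
  #14 SA[14]=10  'ggbfa'

[14, 8, 12, 1, 5, 2, 0, 9, 13, 7, 4, 6, 3, 11, 10]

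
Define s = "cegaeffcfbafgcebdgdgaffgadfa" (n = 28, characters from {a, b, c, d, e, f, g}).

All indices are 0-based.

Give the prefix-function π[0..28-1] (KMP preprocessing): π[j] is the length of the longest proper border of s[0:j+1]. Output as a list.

[0, 0, 0, 0, 0, 0, 0, 1, 0, 0, 0, 0, 0, 1, 2, 0, 0, 0, 0, 0, 0, 0, 0, 0, 0, 0, 0, 0]

π[0] = 0
j=1 s[j]='e': π[1]=0 (border '')
j=2 s[j]='g': π[2]=0 (border '')
j=3 s[j]='a': π[3]=0 (border '')
j=4 s[j]='e': π[4]=0 (border '')
j=5 s[j]='f': π[5]=0 (border '')
j=6 s[j]='f': π[6]=0 (border '')
j=7 s[j]='c': π[7]=1 (border 'c')
j=8 s[j]='f': k: 1→0; π[8]=0 (border '')
j=9 s[j]='b': π[9]=0 (border '')
j=10 s[j]='a': π[10]=0 (border '')
j=11 s[j]='f': π[11]=0 (border '')
j=12 s[j]='g': π[12]=0 (border '')
j=13 s[j]='c': π[13]=1 (border 'c')
j=14 s[j]='e': π[14]=2 (border 'ce')
j=15 s[j]='b': k: 2→0; π[15]=0 (border '')
j=16 s[j]='d': π[16]=0 (border '')
j=17 s[j]='g': π[17]=0 (border '')
j=18 s[j]='d': π[18]=0 (border '')
j=19 s[j]='g': π[19]=0 (border '')
j=20 s[j]='a': π[20]=0 (border '')
j=21 s[j]='f': π[21]=0 (border '')
j=22 s[j]='f': π[22]=0 (border '')
j=23 s[j]='g': π[23]=0 (border '')
j=24 s[j]='a': π[24]=0 (border '')
j=25 s[j]='d': π[25]=0 (border '')
j=26 s[j]='f': π[26]=0 (border '')
j=27 s[j]='a': π[27]=0 (border '')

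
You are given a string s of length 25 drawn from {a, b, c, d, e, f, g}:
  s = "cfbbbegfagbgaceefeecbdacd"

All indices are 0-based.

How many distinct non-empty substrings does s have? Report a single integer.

304

rank | idx | suffix
   0 |  22 | acd
   1 |  12 | aceefeecbdacd
   2 |   8 | agbgaceefeecbdacd
   3 |   2 | bbbegfagbgaceefeecbdacd
   4 |   3 | bbegfagbgaceefeecbdacd
   5 |  20 | bdacd
   6 |   4 | begfagbgaceefeecbdacd
   7 |  10 | bgaceefeecbdacd
   8 |  19 | cbdacd
   9 |  23 | cd
  10 |  13 | ceefeecbdacd
  11 |   0 | cfbbbegfagbgaceefeecbdacd
  12 |  24 | d
  13 |  21 | dacd
  14 |  18 | ecbdacd
  15 |  17 | eecbdacd
  16 |  14 | eefeecbdacd
  17 |  15 | efeecbdacd
  18 |   5 | egfagbgaceefeecbdacd
  19 |   7 | fagbgaceefeecbdacd
  20 |   1 | fbbbegfagbgaceefeecbdacd
  21 |  16 | feecbdacd
  22 |  11 | gaceefeecbdacd
  23 |   9 | gbgaceefeecbdacd
  24 |   6 | gfagbgaceefeecbdacd

SA = [22, 12, 8, 2, 3, 20, 4, 10, 19, 23, 13, 0, 24, 21, 18, 17, 14, 15, 5, 7, 1, 16, 11, 9, 6]
[i] adj suffixes → lcp
  [1] 22/12 → 2 ('ac')
  [2] 12/8 → 1 ('a')
  [3] 8/2 → 0 ('')
  [4] 2/3 → 2 ('bb')
  [5] 3/20 → 1 ('b')
  [6] 20/4 → 1 ('b')
  [7] 4/10 → 1 ('b')
  [8] 10/19 → 0 ('')
  [9] 19/23 → 1 ('c')
  [10] 23/13 → 1 ('c')
  [11] 13/0 → 1 ('c')
  [12] 0/24 → 0 ('')
  [13] 24/21 → 1 ('d')
  [14] 21/18 → 0 ('')
  [15] 18/17 → 1 ('e')
  [16] 17/14 → 2 ('ee')
  [17] 14/15 → 1 ('e')
  [18] 15/5 → 1 ('e')
  [19] 5/7 → 0 ('')
  [20] 7/1 → 1 ('f')
  [21] 1/16 → 1 ('f')
  [22] 16/11 → 0 ('')
  [23] 11/9 → 1 ('g')
  [24] 9/6 → 1 ('g')

n(n+1)/2 = 25·26/2 = 325
Σ LCP = 0 + 2 + 1 + 0 + 2 + 1 + 1 + 1 + 0 + 1 + 1 + 1 + 0 + 1 + 0 + 1 + 2 + 1 + 1 + 0 + 1 + 1 + 0 + 1 + 1 = 21
distinct = 325 − 21 = 304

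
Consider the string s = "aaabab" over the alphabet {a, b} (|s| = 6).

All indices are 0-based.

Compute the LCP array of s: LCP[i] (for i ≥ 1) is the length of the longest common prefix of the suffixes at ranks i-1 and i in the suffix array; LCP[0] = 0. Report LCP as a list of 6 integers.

rank→(start, suffix):
  0 → (0, 'aaabab')
  1 → (1, 'aabab')
  2 → (4, 'ab')
  3 → (2, 'abab')
  4 → (5, 'b')
  5 → (3, 'bab')

SA = [0, 1, 4, 2, 5, 3]
[i] adj suffixes → lcp
  [1] 0/1 → 2 ('aa')
  [2] 1/4 → 1 ('a')
  [3] 4/2 → 2 ('ab')
  [4] 2/5 → 0 ('')
  [5] 5/3 → 1 ('b')

[0, 2, 1, 2, 0, 1]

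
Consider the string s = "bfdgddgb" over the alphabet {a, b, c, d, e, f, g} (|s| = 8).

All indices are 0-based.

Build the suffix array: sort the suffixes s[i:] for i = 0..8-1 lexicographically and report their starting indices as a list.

[7, 0, 4, 5, 2, 1, 6, 3]

rank→(start, suffix):
  0 → (7, 'b')
  1 → (0, 'bfdgddgb')
  2 → (4, 'ddgb')
  3 → (5, 'dgb')
  4 → (2, 'dgddgb')
  5 → (1, 'fdgddgb')
  6 → (6, 'gb')
  7 → (3, 'gddgb')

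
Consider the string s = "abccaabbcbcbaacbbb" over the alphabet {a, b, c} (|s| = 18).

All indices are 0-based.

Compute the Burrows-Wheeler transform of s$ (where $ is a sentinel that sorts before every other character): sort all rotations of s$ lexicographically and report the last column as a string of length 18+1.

rank  rotation             last
    0  $abccaabbcbcbaacbbb  b
    1  aabbcbcbaacbbb$abcc  c
    2  aacbbb$abccaabbcbcb  b
    3  abbcbcbaacbbb$abcca  a
    4  abccaabbcbcbaacbbb$  $
    5  acbbb$abccaabbcbcba  a
    6  b$abccaabbcbcbaacbb  b
    7  baacbbb$abccaabbcbc  c
    8  bb$abccaabbcbcbaacb  b
    9  bbb$abccaabbcbcbaac  c
   10  bbcbcbaacbbb$abccaa  a
   11  bcbaacbbb$abccaabbc  c
   12  bcbcbaacbbb$abccaab  b
   13  bccaabbcbcbaacbbb$a  a
   14  caabbcbcbaacbbb$abc  c
   15  cbaacbbb$abccaabbcb  b
   16  cbbb$abccaabbcbcbaa  a
   17  cbcbaacbbb$abccaabb  b
   18  ccaabbcbcbaacbbb$ab  b

bcba$abcbcacbacbabb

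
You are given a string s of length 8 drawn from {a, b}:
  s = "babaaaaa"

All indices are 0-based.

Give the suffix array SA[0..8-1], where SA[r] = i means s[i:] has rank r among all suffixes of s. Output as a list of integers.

[7, 6, 5, 4, 3, 1, 2, 0]

rank→(start, suffix):
  0 → (7, 'a')
  1 → (6, 'aa')
  2 → (5, 'aaa')
  3 → (4, 'aaaa')
  4 → (3, 'aaaaa')
  5 → (1, 'abaaaaa')
  6 → (2, 'baaaaa')
  7 → (0, 'babaaaaa')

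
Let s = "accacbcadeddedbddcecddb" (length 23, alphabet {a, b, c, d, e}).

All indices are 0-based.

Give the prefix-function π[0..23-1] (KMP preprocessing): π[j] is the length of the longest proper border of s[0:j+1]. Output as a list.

[0, 0, 0, 1, 2, 0, 0, 1, 0, 0, 0, 0, 0, 0, 0, 0, 0, 0, 0, 0, 0, 0, 0]

π[0] = 0
j=1 s[j]='c': π[1]=0 (border '')
j=2 s[j]='c': π[2]=0 (border '')
j=3 s[j]='a': π[3]=1 (border 'a')
j=4 s[j]='c': π[4]=2 (border 'ac')
j=5 s[j]='b': k: 2→0; π[5]=0 (border '')
j=6 s[j]='c': π[6]=0 (border '')
j=7 s[j]='a': π[7]=1 (border 'a')
j=8 s[j]='d': k: 1→0; π[8]=0 (border '')
j=9 s[j]='e': π[9]=0 (border '')
j=10 s[j]='d': π[10]=0 (border '')
j=11 s[j]='d': π[11]=0 (border '')
j=12 s[j]='e': π[12]=0 (border '')
j=13 s[j]='d': π[13]=0 (border '')
j=14 s[j]='b': π[14]=0 (border '')
j=15 s[j]='d': π[15]=0 (border '')
j=16 s[j]='d': π[16]=0 (border '')
j=17 s[j]='c': π[17]=0 (border '')
j=18 s[j]='e': π[18]=0 (border '')
j=19 s[j]='c': π[19]=0 (border '')
j=20 s[j]='d': π[20]=0 (border '')
j=21 s[j]='d': π[21]=0 (border '')
j=22 s[j]='b': π[22]=0 (border '')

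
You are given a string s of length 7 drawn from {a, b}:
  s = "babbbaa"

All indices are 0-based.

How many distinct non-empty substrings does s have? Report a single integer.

21

rank | idx | suffix
   0 |   6 | a
   1 |   5 | aa
   2 |   1 | abbbaa
   3 |   4 | baa
   4 |   0 | babbbaa
   5 |   3 | bbaa
   6 |   2 | bbbaa

SA = [6, 5, 1, 4, 0, 3, 2]
rank  pair      lcp
   1  s[6:],s[5:]  1  'a'
   2  s[5:],s[1:]  1  'a'
   3  s[1:],s[4:]  0  ''
   4  s[4:],s[0:]  2  'ba'
   5  s[0:],s[3:]  1  'b'
   6  s[3:],s[2:]  2  'bb'

n(n+1)/2 = 7·8/2 = 28
Σ LCP = 0 + 1 + 1 + 0 + 2 + 1 + 2 = 7
distinct = 28 − 7 = 21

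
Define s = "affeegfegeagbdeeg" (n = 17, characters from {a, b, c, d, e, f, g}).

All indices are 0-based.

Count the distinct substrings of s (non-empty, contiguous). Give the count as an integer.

137

rank | idx | suffix
   0 |   0 | affeegfegeagbdeeg
   1 |  10 | agbdeeg
   2 |  12 | bdeeg
   3 |  13 | deeg
   4 |   9 | eagbdeeg
   5 |  14 | eeg
   6 |   3 | eegfegeagbdeeg
   7 |  15 | eg
   8 |   7 | egeagbdeeg
   9 |   4 | egfegeagbdeeg
  10 |   2 | feegfegeagbdeeg
  11 |   6 | fegeagbdeeg
  12 |   1 | ffeegfegeagbdeeg
  13 |  16 | g
  14 |  11 | gbdeeg
  15 |   8 | geagbdeeg
  16 |   5 | gfegeagbdeeg

SA = [0, 10, 12, 13, 9, 14, 3, 15, 7, 4, 2, 6, 1, 16, 11, 8, 5]
i: (SA[i-1],SA[i]) lcp shared
  1: (0,10) 1 'a'
  2: (10,12) 0 ''
  3: (12,13) 0 ''
  4: (13,9) 0 ''
  5: (9,14) 1 'e'
  6: (14,3) 3 'eeg'
  7: (3,15) 1 'e'
  8: (15,7) 2 'eg'
  9: (7,4) 2 'eg'
  10: (4,2) 0 ''
  11: (2,6) 2 'fe'
  12: (6,1) 1 'f'
  13: (1,16) 0 ''
  14: (16,11) 1 'g'
  15: (11,8) 1 'g'
  16: (8,5) 1 'g'

n(n+1)/2 = 17·18/2 = 153
Σ LCP = 0 + 1 + 0 + 0 + 0 + 1 + 3 + 1 + 2 + 2 + 0 + 2 + 1 + 0 + 1 + 1 + 1 = 16
distinct = 153 − 16 = 137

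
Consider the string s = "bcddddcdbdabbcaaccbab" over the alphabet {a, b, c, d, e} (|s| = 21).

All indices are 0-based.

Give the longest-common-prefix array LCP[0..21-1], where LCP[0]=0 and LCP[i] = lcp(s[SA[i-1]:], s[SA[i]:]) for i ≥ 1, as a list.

rank | idx | suffix
   0 |  14 | aaccbab
   1 |  19 | ab
   2 |  10 | abbcaaccbab
   3 |  15 | accbab
   4 |  20 | b
   5 |  18 | bab
   6 |  11 | bbcaaccbab
   7 |  12 | bcaaccbab
   8 |   0 | bcddddcdbdabbcaaccbab
   9 |   8 | bdabbcaaccbab
  10 |  13 | caaccbab
  11 |  17 | cbab
  12 |  16 | ccbab
  13 |   6 | cdbdabbcaaccbab
  14 |   1 | cddddcdbdabbcaaccbab
  15 |   9 | dabbcaaccbab
  16 |   7 | dbdabbcaaccbab
  17 |   5 | dcdbdabbcaaccbab
  18 |   4 | ddcdbdabbcaaccbab
  19 |   3 | dddcdbdabbcaaccbab
  20 |   2 | ddddcdbdabbcaaccbab

SA = [14, 19, 10, 15, 20, 18, 11, 12, 0, 8, 13, 17, 16, 6, 1, 9, 7, 5, 4, 3, 2]
[i] adj suffixes → lcp
  [1] 14/19 → 1 ('a')
  [2] 19/10 → 2 ('ab')
  [3] 10/15 → 1 ('a')
  [4] 15/20 → 0 ('')
  [5] 20/18 → 1 ('b')
  [6] 18/11 → 1 ('b')
  [7] 11/12 → 1 ('b')
  [8] 12/0 → 2 ('bc')
  [9] 0/8 → 1 ('b')
  [10] 8/13 → 0 ('')
  [11] 13/17 → 1 ('c')
  [12] 17/16 → 1 ('c')
  [13] 16/6 → 1 ('c')
  [14] 6/1 → 2 ('cd')
  [15] 1/9 → 0 ('')
  [16] 9/7 → 1 ('d')
  [17] 7/5 → 1 ('d')
  [18] 5/4 → 1 ('d')
  [19] 4/3 → 2 ('dd')
  [20] 3/2 → 3 ('ddd')

[0, 1, 2, 1, 0, 1, 1, 1, 2, 1, 0, 1, 1, 1, 2, 0, 1, 1, 1, 2, 3]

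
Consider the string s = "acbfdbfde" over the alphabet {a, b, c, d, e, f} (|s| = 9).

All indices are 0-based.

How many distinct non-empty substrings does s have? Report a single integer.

39

rank→(start, suffix):
  0 → (0, 'acbfdbfde')
  1 → (2, 'bfdbfde')
  2 → (5, 'bfde')
  3 → (1, 'cbfdbfde')
  4 → (4, 'dbfde')
  5 → (7, 'de')
  6 → (8, 'e')
  7 → (3, 'fdbfde')
  8 → (6, 'fde')

SA = [0, 2, 5, 1, 4, 7, 8, 3, 6]
i: (SA[i-1],SA[i]) lcp shared
  1: (0,2) 0 ''
  2: (2,5) 3 'bfd'
  3: (5,1) 0 ''
  4: (1,4) 0 ''
  5: (4,7) 1 'd'
  6: (7,8) 0 ''
  7: (8,3) 0 ''
  8: (3,6) 2 'fd'

n(n+1)/2 = 9·10/2 = 45
Σ LCP = 0 + 0 + 3 + 0 + 0 + 1 + 0 + 0 + 2 = 6
distinct = 45 − 6 = 39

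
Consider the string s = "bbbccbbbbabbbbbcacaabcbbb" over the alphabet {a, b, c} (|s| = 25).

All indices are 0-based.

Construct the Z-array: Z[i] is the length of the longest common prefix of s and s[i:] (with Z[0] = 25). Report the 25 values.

[25, 2, 1, 0, 0, 3, 3, 2, 1, 0, 3, 3, 4, 2, 1, 0, 0, 0, 0, 0, 1, 0, 3, 2, 1]

Z[0]=25
i=1: i≥r, start 0; Z[1]=2 extend→box=[1,3)
i=2: min(r-i=1, Z[1]=2)=1; Z[2]=1
i=3: i≥r, start 0; Z[3]=0
i=4: i≥r, start 0; Z[4]=0
i=5: i≥r, start 0; Z[5]=3 extend→box=[5,8)
i=6: min(r-i=2, Z[1]=2)=2; Z[6]=3 extend→box=[6,9)
i=7: min(r-i=2, Z[1]=2)=2; Z[7]=2
i=8: min(r-i=1, Z[2]=1)=1; Z[8]=1
i=9: i≥r, start 0; Z[9]=0
i=10: i≥r, start 0; Z[10]=3 extend→box=[10,13)
i=11: min(r-i=2, Z[1]=2)=2; Z[11]=3 extend→box=[11,14)
i=12: min(r-i=2, Z[1]=2)=2; Z[12]=4 extend→box=[12,16)
i=13: min(r-i=3, Z[1]=2)=2; Z[13]=2
i=14: min(r-i=2, Z[2]=1)=1; Z[14]=1
i=15: min(r-i=1, Z[3]=0)=0; Z[15]=0
i=16: i≥r, start 0; Z[16]=0
i=17: i≥r, start 0; Z[17]=0
i=18: i≥r, start 0; Z[18]=0
i=19: i≥r, start 0; Z[19]=0
i=20: i≥r, start 0; Z[20]=1 extend→box=[20,21)
i=21: i≥r, start 0; Z[21]=0
i=22: i≥r, start 0; Z[22]=3 extend→box=[22,25)
i=23: min(r-i=2, Z[1]=2)=2; Z[23]=2
i=24: min(r-i=1, Z[2]=1)=1; Z[24]=1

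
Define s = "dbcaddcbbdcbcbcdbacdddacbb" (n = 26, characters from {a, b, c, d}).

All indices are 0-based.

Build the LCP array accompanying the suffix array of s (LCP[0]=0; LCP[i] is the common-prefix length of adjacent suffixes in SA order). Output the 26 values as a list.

[0, 2, 1, 0, 1, 1, 2, 1, 2, 2, 1, 0, 1, 3, 2, 3, 1, 2, 0, 1, 2, 1, 3, 1, 2, 2]

rank | idx | suffix
   0 |  22 | acbb
   1 |  17 | acdddacbb
   2 |   3 | addcbbdcbcbcdbacdddacbb
   3 |  25 | b
   4 |  16 | bacdddacbb
   5 |  24 | bb
   6 |   7 | bbdcbcbcdbacdddacbb
   7 |   1 | bcaddcbbdcbcbcdbacdddacbb
   8 |  11 | bcbcdbacdddacbb
   9 |  13 | bcdbacdddacbb
  10 |   8 | bdcbcbcdbacdddacbb
  11 |   2 | caddcbbdcbcbcdbacdddacbb
  12 |  23 | cbb
  13 |   6 | cbbdcbcbcdbacdddacbb
  14 |  10 | cbcbcdbacdddacbb
  15 |  12 | cbcdbacdddacbb
  16 |  14 | cdbacdddacbb
  17 |  18 | cdddacbb
  18 |  21 | dacbb
  19 |  15 | dbacdddacbb
  20 |   0 | dbcaddcbbdcbcbcdbacdddacbb
  21 |   5 | dcbbdcbcbcdbacdddacbb
  22 |   9 | dcbcbcdbacdddacbb
  23 |  20 | ddacbb
  24 |   4 | ddcbbdcbcbcdbacdddacbb
  25 |  19 | dddacbb

SA = [22, 17, 3, 25, 16, 24, 7, 1, 11, 13, 8, 2, 23, 6, 10, 12, 14, 18, 21, 15, 0, 5, 9, 20, 4, 19]
i: (SA[i-1],SA[i]) lcp shared
  1: (22,17) 2 'ac'
  2: (17,3) 1 'a'
  3: (3,25) 0 ''
  4: (25,16) 1 'b'
  5: (16,24) 1 'b'
  6: (24,7) 2 'bb'
  7: (7,1) 1 'b'
  8: (1,11) 2 'bc'
  9: (11,13) 2 'bc'
  10: (13,8) 1 'b'
  11: (8,2) 0 ''
  12: (2,23) 1 'c'
  13: (23,6) 3 'cbb'
  14: (6,10) 2 'cb'
  15: (10,12) 3 'cbc'
  16: (12,14) 1 'c'
  17: (14,18) 2 'cd'
  18: (18,21) 0 ''
  19: (21,15) 1 'd'
  20: (15,0) 2 'db'
  21: (0,5) 1 'd'
  22: (5,9) 3 'dcb'
  23: (9,20) 1 'd'
  24: (20,4) 2 'dd'
  25: (4,19) 2 'dd'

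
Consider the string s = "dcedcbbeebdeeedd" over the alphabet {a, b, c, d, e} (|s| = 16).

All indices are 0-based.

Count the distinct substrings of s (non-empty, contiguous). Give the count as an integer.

120

rank→(start, suffix):
  0 → (5, 'bbeebdeeedd')
  1 → (9, 'bdeeedd')
  2 → (6, 'beebdeeedd')
  3 → (4, 'cbbeebdeeedd')
  4 → (1, 'cedcbbeebdeeedd')
  5 → (15, 'd')
  6 → (3, 'dcbbeebdeeedd')
  7 → (0, 'dcedcbbeebdeeedd')
  8 → (14, 'dd')
  9 → (10, 'deeedd')
  10 → (8, 'ebdeeedd')
  11 → (2, 'edcbbeebdeeedd')
  12 → (13, 'edd')
  13 → (7, 'eebdeeedd')
  14 → (12, 'eedd')
  15 → (11, 'eeedd')

SA = [5, 9, 6, 4, 1, 15, 3, 0, 14, 10, 8, 2, 13, 7, 12, 11]
[i] adj suffixes → lcp
  [1] 5/9 → 1 ('b')
  [2] 9/6 → 1 ('b')
  [3] 6/4 → 0 ('')
  [4] 4/1 → 1 ('c')
  [5] 1/15 → 0 ('')
  [6] 15/3 → 1 ('d')
  [7] 3/0 → 2 ('dc')
  [8] 0/14 → 1 ('d')
  [9] 14/10 → 1 ('d')
  [10] 10/8 → 0 ('')
  [11] 8/2 → 1 ('e')
  [12] 2/13 → 2 ('ed')
  [13] 13/7 → 1 ('e')
  [14] 7/12 → 2 ('ee')
  [15] 12/11 → 2 ('ee')

n(n+1)/2 = 16·17/2 = 136
Σ LCP = 0 + 1 + 1 + 0 + 1 + 0 + 1 + 2 + 1 + 1 + 0 + 1 + 2 + 1 + 2 + 2 = 16
distinct = 136 − 16 = 120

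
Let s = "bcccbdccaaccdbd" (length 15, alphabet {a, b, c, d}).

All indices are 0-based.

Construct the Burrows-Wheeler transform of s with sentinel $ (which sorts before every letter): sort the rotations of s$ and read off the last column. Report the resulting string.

dca$dcccdcbacbcb

rank  rotation          last
    0  $bcccbdccaaccdbd  d
    1  aaccdbd$bcccbdcc  c
    2  accdbd$bcccbdcca  a
    3  bcccbdccaaccdbd$  $
    4  bd$bcccbdccaaccd  d
    5  bdccaaccdbd$bccc  c
    6  caaccdbd$bcccbdc  c
    7  cbdccaaccdbd$bcc  c
    8  ccaaccdbd$bcccbd  d
    9  ccbdccaaccdbd$bc  c
   10  cccbdccaaccdbd$b  b
   11  ccdbd$bcccbdccaa  a
   12  cdbd$bcccbdccaac  c
   13  d$bcccbdccaaccdb  b
   14  dbd$bcccbdccaacc  c
   15  dccaaccdbd$bcccb  b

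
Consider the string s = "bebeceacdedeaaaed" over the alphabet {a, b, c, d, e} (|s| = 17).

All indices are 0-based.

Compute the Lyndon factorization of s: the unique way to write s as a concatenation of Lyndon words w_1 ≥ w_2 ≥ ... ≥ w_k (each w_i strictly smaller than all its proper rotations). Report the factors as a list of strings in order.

emit factor 1: 'bebece' (i=0, period=6)
emit factor 2: 'acdede' (i=6, period=6)
emit factor 3: 'aaaed' (i=12, period=5)

["bebece", "acdede", "aaaed"]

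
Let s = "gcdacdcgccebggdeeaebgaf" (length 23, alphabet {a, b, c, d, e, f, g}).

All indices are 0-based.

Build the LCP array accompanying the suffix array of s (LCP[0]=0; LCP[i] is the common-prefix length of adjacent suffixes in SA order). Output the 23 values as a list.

rank→(start, suffix):
  0 → (3, 'acdcgccebggdeeaebgaf')
  1 → (17, 'aebgaf')
  2 → (21, 'af')
  3 → (19, 'bgaf')
  4 → (11, 'bggdeeaebgaf')
  5 → (8, 'ccebggdeeaebgaf')
  6 → (1, 'cdacdcgccebggdeeaebgaf')
  7 → (4, 'cdcgccebggdeeaebgaf')
  8 → (9, 'cebggdeeaebgaf')
  9 → (6, 'cgccebggdeeaebgaf')
  10 → (2, 'dacdcgccebggdeeaebgaf')
  11 → (5, 'dcgccebggdeeaebgaf')
  12 → (14, 'deeaebgaf')
  13 → (16, 'eaebgaf')
  14 → (18, 'ebgaf')
  15 → (10, 'ebggdeeaebgaf')
  16 → (15, 'eeaebgaf')
  17 → (22, 'f')
  18 → (20, 'gaf')
  19 → (7, 'gccebggdeeaebgaf')
  20 → (0, 'gcdacdcgccebggdeeaebgaf')
  21 → (13, 'gdeeaebgaf')
  22 → (12, 'ggdeeaebgaf')

SA = [3, 17, 21, 19, 11, 8, 1, 4, 9, 6, 2, 5, 14, 16, 18, 10, 15, 22, 20, 7, 0, 13, 12]
[i] adj suffixes → lcp
  [1] 3/17 → 1 ('a')
  [2] 17/21 → 1 ('a')
  [3] 21/19 → 0 ('')
  [4] 19/11 → 2 ('bg')
  [5] 11/8 → 0 ('')
  [6] 8/1 → 1 ('c')
  [7] 1/4 → 2 ('cd')
  [8] 4/9 → 1 ('c')
  [9] 9/6 → 1 ('c')
  [10] 6/2 → 0 ('')
  [11] 2/5 → 1 ('d')
  [12] 5/14 → 1 ('d')
  [13] 14/16 → 0 ('')
  [14] 16/18 → 1 ('e')
  [15] 18/10 → 3 ('ebg')
  [16] 10/15 → 1 ('e')
  [17] 15/22 → 0 ('')
  [18] 22/20 → 0 ('')
  [19] 20/7 → 1 ('g')
  [20] 7/0 → 2 ('gc')
  [21] 0/13 → 1 ('g')
  [22] 13/12 → 1 ('g')

[0, 1, 1, 0, 2, 0, 1, 2, 1, 1, 0, 1, 1, 0, 1, 3, 1, 0, 0, 1, 2, 1, 1]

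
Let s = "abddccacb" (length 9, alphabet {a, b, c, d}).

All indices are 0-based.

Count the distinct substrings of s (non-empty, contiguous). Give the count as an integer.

sorted suffixes:
  #0 SA[0]=0  'abddccacb'
  #1 SA[1]=6  'acb'
  #2 SA[2]=8  'b'
  #3 SA[3]=1  'bddccacb'
  #4 SA[4]=5  'cacb'
  #5 SA[5]=7  'cb'
  #6 SA[6]=4  'ccacb'
  #7 SA[7]=3  'dccacb'
  #8 SA[8]=2  'ddccacb'

SA = [0, 6, 8, 1, 5, 7, 4, 3, 2]
[i] adj suffixes → lcp
  [1] 0/6 → 1 ('a')
  [2] 6/8 → 0 ('')
  [3] 8/1 → 1 ('b')
  [4] 1/5 → 0 ('')
  [5] 5/7 → 1 ('c')
  [6] 7/4 → 1 ('c')
  [7] 4/3 → 0 ('')
  [8] 3/2 → 1 ('d')

n(n+1)/2 = 9·10/2 = 45
Σ LCP = 0 + 1 + 0 + 1 + 0 + 1 + 1 + 0 + 1 = 5
distinct = 45 − 5 = 40

40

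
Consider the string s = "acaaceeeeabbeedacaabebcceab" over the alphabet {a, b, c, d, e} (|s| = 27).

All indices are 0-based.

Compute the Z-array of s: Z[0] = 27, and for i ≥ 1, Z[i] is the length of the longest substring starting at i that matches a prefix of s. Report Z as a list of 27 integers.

[27, 0, 1, 2, 0, 0, 0, 0, 0, 1, 0, 0, 0, 0, 0, 4, 0, 1, 1, 0, 0, 0, 0, 0, 0, 1, 0]

Z[0]=27
i=1: fresh scan; Z[1]=0
i=2: fresh scan; Z[2]=1 grow→box=[2,3)
i=3: fresh scan; Z[3]=2 grow→box=[3,5)
i=4: min(r-i=1, Z[1]=0)=0; Z[4]=0
i=5: fresh scan; Z[5]=0
i=6: fresh scan; Z[6]=0
i=7: fresh scan; Z[7]=0
i=8: fresh scan; Z[8]=0
i=9: fresh scan; Z[9]=1 grow→box=[9,10)
i=10: fresh scan; Z[10]=0
i=11: fresh scan; Z[11]=0
i=12: fresh scan; Z[12]=0
i=13: fresh scan; Z[13]=0
i=14: fresh scan; Z[14]=0
i=15: fresh scan; Z[15]=4 grow→box=[15,19)
i=16: min(r-i=3, Z[1]=0)=0; Z[16]=0
i=17: min(r-i=2, Z[2]=1)=1; Z[17]=1
i=18: min(r-i=1, Z[3]=2)=1; Z[18]=1
i=19: fresh scan; Z[19]=0
i=20: fresh scan; Z[20]=0
i=21: fresh scan; Z[21]=0
i=22: fresh scan; Z[22]=0
i=23: fresh scan; Z[23]=0
i=24: fresh scan; Z[24]=0
i=25: fresh scan; Z[25]=1 grow→box=[25,26)
i=26: fresh scan; Z[26]=0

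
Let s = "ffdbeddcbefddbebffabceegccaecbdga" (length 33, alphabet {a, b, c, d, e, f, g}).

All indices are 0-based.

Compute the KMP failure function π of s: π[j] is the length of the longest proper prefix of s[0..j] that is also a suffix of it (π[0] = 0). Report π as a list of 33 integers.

π[0] = 0
j=1 s[j]='f': π[1]=1 (border 'f')
j=2 s[j]='d': k: 1→0; π[2]=0 (border '')
j=3 s[j]='b': π[3]=0 (border '')
j=4 s[j]='e': π[4]=0 (border '')
j=5 s[j]='d': π[5]=0 (border '')
j=6 s[j]='d': π[6]=0 (border '')
j=7 s[j]='c': π[7]=0 (border '')
j=8 s[j]='b': π[8]=0 (border '')
j=9 s[j]='e': π[9]=0 (border '')
j=10 s[j]='f': π[10]=1 (border 'f')
j=11 s[j]='d': k: 1→0; π[11]=0 (border '')
j=12 s[j]='d': π[12]=0 (border '')
j=13 s[j]='b': π[13]=0 (border '')
j=14 s[j]='e': π[14]=0 (border '')
j=15 s[j]='b': π[15]=0 (border '')
j=16 s[j]='f': π[16]=1 (border 'f')
j=17 s[j]='f': π[17]=2 (border 'ff')
j=18 s[j]='a': k: 2→1→0; π[18]=0 (border '')
j=19 s[j]='b': π[19]=0 (border '')
j=20 s[j]='c': π[20]=0 (border '')
j=21 s[j]='e': π[21]=0 (border '')
j=22 s[j]='e': π[22]=0 (border '')
j=23 s[j]='g': π[23]=0 (border '')
j=24 s[j]='c': π[24]=0 (border '')
j=25 s[j]='c': π[25]=0 (border '')
j=26 s[j]='a': π[26]=0 (border '')
j=27 s[j]='e': π[27]=0 (border '')
j=28 s[j]='c': π[28]=0 (border '')
j=29 s[j]='b': π[29]=0 (border '')
j=30 s[j]='d': π[30]=0 (border '')
j=31 s[j]='g': π[31]=0 (border '')
j=32 s[j]='a': π[32]=0 (border '')

[0, 1, 0, 0, 0, 0, 0, 0, 0, 0, 1, 0, 0, 0, 0, 0, 1, 2, 0, 0, 0, 0, 0, 0, 0, 0, 0, 0, 0, 0, 0, 0, 0]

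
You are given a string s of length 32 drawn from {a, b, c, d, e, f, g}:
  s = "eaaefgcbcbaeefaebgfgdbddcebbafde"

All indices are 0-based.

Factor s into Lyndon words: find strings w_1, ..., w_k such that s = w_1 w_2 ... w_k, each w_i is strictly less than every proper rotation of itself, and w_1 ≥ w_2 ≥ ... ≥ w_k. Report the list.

emit factor 1: 'e' (i=0, period=1)
emit factor 2: 'aaefgcbcbaeefaebgfgdbddcebbafde' (i=1, period=31)

["e", "aaefgcbcbaeefaebgfgdbddcebbafde"]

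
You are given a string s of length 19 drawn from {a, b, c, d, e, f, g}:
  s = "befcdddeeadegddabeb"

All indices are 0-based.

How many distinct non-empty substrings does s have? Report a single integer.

rank | idx | suffix
   0 |  15 | abeb
   1 |   9 | adegddabeb
   2 |  18 | b
   3 |  16 | beb
   4 |   0 | befcdddeeadegddabeb
   5 |   3 | cdddeeadegddabeb
   6 |  14 | dabeb
   7 |  13 | ddabeb
   8 |   4 | dddeeadegddabeb
   9 |   5 | ddeeadegddabeb
  10 |   6 | deeadegddabeb
  11 |  10 | degddabeb
  12 |   8 | eadegddabeb
  13 |  17 | eb
  14 |   7 | eeadegddabeb
  15 |   1 | efcdddeeadegddabeb
  16 |  11 | egddabeb
  17 |   2 | fcdddeeadegddabeb
  18 |  12 | gddabeb

SA = [15, 9, 18, 16, 0, 3, 14, 13, 4, 5, 6, 10, 8, 17, 7, 1, 11, 2, 12]
[i] adj suffixes → lcp
  [1] 15/9 → 1 ('a')
  [2] 9/18 → 0 ('')
  [3] 18/16 → 1 ('b')
  [4] 16/0 → 2 ('be')
  [5] 0/3 → 0 ('')
  [6] 3/14 → 0 ('')
  [7] 14/13 → 1 ('d')
  [8] 13/4 → 2 ('dd')
  [9] 4/5 → 2 ('dd')
  [10] 5/6 → 1 ('d')
  [11] 6/10 → 2 ('de')
  [12] 10/8 → 0 ('')
  [13] 8/17 → 1 ('e')
  [14] 17/7 → 1 ('e')
  [15] 7/1 → 1 ('e')
  [16] 1/11 → 1 ('e')
  [17] 11/2 → 0 ('')
  [18] 2/12 → 0 ('')

n(n+1)/2 = 19·20/2 = 190
Σ LCP = 0 + 1 + 0 + 1 + 2 + 0 + 0 + 1 + 2 + 2 + 1 + 2 + 0 + 1 + 1 + 1 + 1 + 0 + 0 = 16
distinct = 190 − 16 = 174

174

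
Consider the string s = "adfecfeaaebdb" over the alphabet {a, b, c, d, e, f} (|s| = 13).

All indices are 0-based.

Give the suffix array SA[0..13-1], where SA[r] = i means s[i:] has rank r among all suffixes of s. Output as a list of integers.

rank→(start, suffix):
  0 → (7, 'aaebdb')
  1 → (0, 'adfecfeaaebdb')
  2 → (8, 'aebdb')
  3 → (12, 'b')
  4 → (10, 'bdb')
  5 → (4, 'cfeaaebdb')
  6 → (11, 'db')
  7 → (1, 'dfecfeaaebdb')
  8 → (6, 'eaaebdb')
  9 → (9, 'ebdb')
  10 → (3, 'ecfeaaebdb')
  11 → (5, 'feaaebdb')
  12 → (2, 'fecfeaaebdb')

[7, 0, 8, 12, 10, 4, 11, 1, 6, 9, 3, 5, 2]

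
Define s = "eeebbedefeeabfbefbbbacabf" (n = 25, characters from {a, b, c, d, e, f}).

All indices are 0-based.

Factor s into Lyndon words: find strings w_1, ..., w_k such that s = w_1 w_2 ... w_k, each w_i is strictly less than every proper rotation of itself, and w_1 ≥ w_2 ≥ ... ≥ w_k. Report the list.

["e", "e", "e", "bbedefee", "abfbefbbbac", "abf"]

emit factor 1: 'e' (i=0, period=1)
emit factor 2: 'e' (i=1, period=1)
emit factor 3: 'e' (i=2, period=1)
emit factor 4: 'bbedefee' (i=3, period=8)
emit factor 5: 'abfbefbbbac' (i=11, period=11)
emit factor 6: 'abf' (i=22, period=3)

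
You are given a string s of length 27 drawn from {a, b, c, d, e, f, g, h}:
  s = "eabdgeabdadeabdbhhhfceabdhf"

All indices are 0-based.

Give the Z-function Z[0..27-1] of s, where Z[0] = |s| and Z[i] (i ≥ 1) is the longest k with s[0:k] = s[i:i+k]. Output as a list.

Z[0]=27
i=1: outside box; Z[1]=0
i=2: outside box; Z[2]=0
i=3: outside box; Z[3]=0
i=4: outside box; Z[4]=0
i=5: outside box; Z[5]=4 grow→box=[5,9)
i=6: min(r-i=3, Z[1]=0)=0; Z[6]=0
i=7: min(r-i=2, Z[2]=0)=0; Z[7]=0
i=8: min(r-i=1, Z[3]=0)=0; Z[8]=0
i=9: outside box; Z[9]=0
i=10: outside box; Z[10]=0
i=11: outside box; Z[11]=4 grow→box=[11,15)
i=12: min(r-i=3, Z[1]=0)=0; Z[12]=0
i=13: min(r-i=2, Z[2]=0)=0; Z[13]=0
i=14: min(r-i=1, Z[3]=0)=0; Z[14]=0
i=15: outside box; Z[15]=0
i=16: outside box; Z[16]=0
i=17: outside box; Z[17]=0
i=18: outside box; Z[18]=0
i=19: outside box; Z[19]=0
i=20: outside box; Z[20]=0
i=21: outside box; Z[21]=4 grow→box=[21,25)
i=22: min(r-i=3, Z[1]=0)=0; Z[22]=0
i=23: min(r-i=2, Z[2]=0)=0; Z[23]=0
i=24: min(r-i=1, Z[3]=0)=0; Z[24]=0
i=25: outside box; Z[25]=0
i=26: outside box; Z[26]=0

[27, 0, 0, 0, 0, 4, 0, 0, 0, 0, 0, 4, 0, 0, 0, 0, 0, 0, 0, 0, 0, 4, 0, 0, 0, 0, 0]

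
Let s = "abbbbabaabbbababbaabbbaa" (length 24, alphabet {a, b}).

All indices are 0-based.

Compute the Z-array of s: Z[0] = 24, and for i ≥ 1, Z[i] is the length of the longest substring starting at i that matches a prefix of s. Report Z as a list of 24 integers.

[24, 0, 0, 0, 0, 2, 0, 1, 4, 0, 0, 0, 2, 0, 3, 0, 0, 1, 4, 0, 0, 0, 1, 1]

Z[0]=24
i=1: outside box; Z[1]=0
i=2: outside box; Z[2]=0
i=3: outside box; Z[3]=0
i=4: outside box; Z[4]=0
i=5: outside box; Z[5]=2 grow→box=[5,7)
i=6: min(r-i=1, Z[1]=0)=0; Z[6]=0
i=7: outside box; Z[7]=1 grow→box=[7,8)
i=8: outside box; Z[8]=4 grow→box=[8,12)
i=9: min(r-i=3, Z[1]=0)=0; Z[9]=0
i=10: min(r-i=2, Z[2]=0)=0; Z[10]=0
i=11: min(r-i=1, Z[3]=0)=0; Z[11]=0
i=12: outside box; Z[12]=2 grow→box=[12,14)
i=13: min(r-i=1, Z[1]=0)=0; Z[13]=0
i=14: outside box; Z[14]=3 grow→box=[14,17)
i=15: min(r-i=2, Z[1]=0)=0; Z[15]=0
i=16: min(r-i=1, Z[2]=0)=0; Z[16]=0
i=17: outside box; Z[17]=1 grow→box=[17,18)
i=18: outside box; Z[18]=4 grow→box=[18,22)
i=19: min(r-i=3, Z[1]=0)=0; Z[19]=0
i=20: min(r-i=2, Z[2]=0)=0; Z[20]=0
i=21: min(r-i=1, Z[3]=0)=0; Z[21]=0
i=22: outside box; Z[22]=1 grow→box=[22,23)
i=23: outside box; Z[23]=1 grow→box=[23,24)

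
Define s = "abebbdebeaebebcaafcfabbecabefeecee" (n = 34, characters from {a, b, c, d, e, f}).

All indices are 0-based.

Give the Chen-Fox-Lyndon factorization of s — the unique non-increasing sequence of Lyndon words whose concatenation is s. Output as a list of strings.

emit factor 1: 'abebbdebeaebebc' (i=0, period=15)
emit factor 2: 'aafcfabbecabefeecee' (i=15, period=19)

["abebbdebeaebebc", "aafcfabbecabefeecee"]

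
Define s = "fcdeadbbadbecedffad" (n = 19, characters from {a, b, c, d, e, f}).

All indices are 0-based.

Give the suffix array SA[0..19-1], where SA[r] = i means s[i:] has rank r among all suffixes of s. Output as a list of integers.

[17, 4, 8, 7, 6, 10, 1, 12, 18, 5, 9, 2, 14, 3, 11, 13, 16, 0, 15]

rank→(start, suffix):
  0 → (17, 'ad')
  1 → (4, 'adbbadbecedffad')
  2 → (8, 'adbecedffad')
  3 → (7, 'badbecedffad')
  4 → (6, 'bbadbecedffad')
  5 → (10, 'becedffad')
  6 → (1, 'cdeadbbadbecedffad')
  7 → (12, 'cedffad')
  8 → (18, 'd')
  9 → (5, 'dbbadbecedffad')
  10 → (9, 'dbecedffad')
  11 → (2, 'deadbbadbecedffad')
  12 → (14, 'dffad')
  13 → (3, 'eadbbadbecedffad')
  14 → (11, 'ecedffad')
  15 → (13, 'edffad')
  16 → (16, 'fad')
  17 → (0, 'fcdeadbbadbecedffad')
  18 → (15, 'ffad')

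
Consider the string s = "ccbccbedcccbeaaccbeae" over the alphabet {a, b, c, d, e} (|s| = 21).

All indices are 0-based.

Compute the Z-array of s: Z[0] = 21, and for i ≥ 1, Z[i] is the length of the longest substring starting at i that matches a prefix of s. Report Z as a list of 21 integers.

[21, 1, 0, 3, 1, 0, 0, 0, 2, 3, 1, 0, 0, 0, 0, 3, 1, 0, 0, 0, 0]

Z[0]=21
i=1: i≥r, start 0; Z[1]=1 scan→box=[1,2)
i=2: i≥r, start 0; Z[2]=0
i=3: i≥r, start 0; Z[3]=3 scan→box=[3,6)
i=4: min(r-i=2, Z[1]=1)=1; Z[4]=1
i=5: min(r-i=1, Z[2]=0)=0; Z[5]=0
i=6: i≥r, start 0; Z[6]=0
i=7: i≥r, start 0; Z[7]=0
i=8: i≥r, start 0; Z[8]=2 scan→box=[8,10)
i=9: min(r-i=1, Z[1]=1)=1; Z[9]=3 scan→box=[9,12)
i=10: min(r-i=2, Z[1]=1)=1; Z[10]=1
i=11: min(r-i=1, Z[2]=0)=0; Z[11]=0
i=12: i≥r, start 0; Z[12]=0
i=13: i≥r, start 0; Z[13]=0
i=14: i≥r, start 0; Z[14]=0
i=15: i≥r, start 0; Z[15]=3 scan→box=[15,18)
i=16: min(r-i=2, Z[1]=1)=1; Z[16]=1
i=17: min(r-i=1, Z[2]=0)=0; Z[17]=0
i=18: i≥r, start 0; Z[18]=0
i=19: i≥r, start 0; Z[19]=0
i=20: i≥r, start 0; Z[20]=0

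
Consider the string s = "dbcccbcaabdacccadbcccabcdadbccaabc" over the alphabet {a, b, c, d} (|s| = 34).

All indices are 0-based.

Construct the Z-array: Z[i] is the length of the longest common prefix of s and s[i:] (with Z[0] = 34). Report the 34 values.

[34, 0, 0, 0, 0, 0, 0, 0, 0, 0, 1, 0, 0, 0, 0, 0, 5, 0, 0, 0, 0, 0, 0, 0, 1, 0, 4, 0, 0, 0, 0, 0, 0, 0]

Z[0]=34
i=1: fresh scan; Z[1]=0
i=2: fresh scan; Z[2]=0
i=3: fresh scan; Z[3]=0
i=4: fresh scan; Z[4]=0
i=5: fresh scan; Z[5]=0
i=6: fresh scan; Z[6]=0
i=7: fresh scan; Z[7]=0
i=8: fresh scan; Z[8]=0
i=9: fresh scan; Z[9]=0
i=10: fresh scan; Z[10]=1 grow→box=[10,11)
i=11: fresh scan; Z[11]=0
i=12: fresh scan; Z[12]=0
i=13: fresh scan; Z[13]=0
i=14: fresh scan; Z[14]=0
i=15: fresh scan; Z[15]=0
i=16: fresh scan; Z[16]=5 grow→box=[16,21)
i=17: min(r-i=4, Z[1]=0)=0; Z[17]=0
i=18: min(r-i=3, Z[2]=0)=0; Z[18]=0
i=19: min(r-i=2, Z[3]=0)=0; Z[19]=0
i=20: min(r-i=1, Z[4]=0)=0; Z[20]=0
i=21: fresh scan; Z[21]=0
i=22: fresh scan; Z[22]=0
i=23: fresh scan; Z[23]=0
i=24: fresh scan; Z[24]=1 grow→box=[24,25)
i=25: fresh scan; Z[25]=0
i=26: fresh scan; Z[26]=4 grow→box=[26,30)
i=27: min(r-i=3, Z[1]=0)=0; Z[27]=0
i=28: min(r-i=2, Z[2]=0)=0; Z[28]=0
i=29: min(r-i=1, Z[3]=0)=0; Z[29]=0
i=30: fresh scan; Z[30]=0
i=31: fresh scan; Z[31]=0
i=32: fresh scan; Z[32]=0
i=33: fresh scan; Z[33]=0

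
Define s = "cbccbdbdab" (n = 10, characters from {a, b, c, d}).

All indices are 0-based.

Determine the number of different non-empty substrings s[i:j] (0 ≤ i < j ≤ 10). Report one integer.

rank→(start, suffix):
  0 → (8, 'ab')
  1 → (9, 'b')
  2 → (1, 'bccbdbdab')
  3 → (6, 'bdab')
  4 → (4, 'bdbdab')
  5 → (0, 'cbccbdbdab')
  6 → (3, 'cbdbdab')
  7 → (2, 'ccbdbdab')
  8 → (7, 'dab')
  9 → (5, 'dbdab')

SA = [8, 9, 1, 6, 4, 0, 3, 2, 7, 5]
rank  pair      lcp
   1  s[8:],s[9:]  0  ''
   2  s[9:],s[1:]  1  'b'
   3  s[1:],s[6:]  1  'b'
   4  s[6:],s[4:]  2  'bd'
   5  s[4:],s[0:]  0  ''
   6  s[0:],s[3:]  2  'cb'
   7  s[3:],s[2:]  1  'c'
   8  s[2:],s[7:]  0  ''
   9  s[7:],s[5:]  1  'd'

n(n+1)/2 = 10·11/2 = 55
Σ LCP = 0 + 0 + 1 + 1 + 2 + 0 + 2 + 1 + 0 + 1 = 8
distinct = 55 − 8 = 47

47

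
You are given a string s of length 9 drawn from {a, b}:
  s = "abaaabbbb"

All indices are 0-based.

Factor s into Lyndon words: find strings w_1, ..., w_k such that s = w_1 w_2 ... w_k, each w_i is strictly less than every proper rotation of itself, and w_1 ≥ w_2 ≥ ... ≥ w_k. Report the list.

["ab", "aaabbbb"]

emit factor 1: 'ab' (i=0, period=2)
emit factor 2: 'aaabbbb' (i=2, period=7)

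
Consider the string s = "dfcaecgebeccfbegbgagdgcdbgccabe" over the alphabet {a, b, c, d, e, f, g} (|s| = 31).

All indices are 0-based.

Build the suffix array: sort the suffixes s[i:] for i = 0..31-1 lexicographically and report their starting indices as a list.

rank→(start, suffix):
  0 → (28, 'abe')
  1 → (3, 'aecgebeccfbegbgagdgcdbgccabe')
  2 → (18, 'agdgcdbgccabe')
  3 → (29, 'be')
  4 → (8, 'beccfbegbgagdgcdbgccabe')
  5 → (13, 'begbgagdgcdbgccabe')
  6 → (16, 'bgagdgcdbgccabe')
  7 → (24, 'bgccabe')
  8 → (27, 'cabe')
  9 → (2, 'caecgebeccfbegbgagdgcdbgccabe')
  10 → (26, 'ccabe')
  11 → (10, 'ccfbegbgagdgcdbgccabe')
  12 → (22, 'cdbgccabe')
  13 → (11, 'cfbegbgagdgcdbgccabe')
  14 → (5, 'cgebeccfbegbgagdgcdbgccabe')
  15 → (23, 'dbgccabe')
  16 → (0, 'dfcaecgebeccfbegbgagdgcdbgccabe')
  17 → (20, 'dgcdbgccabe')
  18 → (30, 'e')
  19 → (7, 'ebeccfbegbgagdgcdbgccabe')
  20 → (9, 'eccfbegbgagdgcdbgccabe')
  21 → (4, 'ecgebeccfbegbgagdgcdbgccabe')
  22 → (14, 'egbgagdgcdbgccabe')
  23 → (12, 'fbegbgagdgcdbgccabe')
  24 → (1, 'fcaecgebeccfbegbgagdgcdbgccabe')
  25 → (17, 'gagdgcdbgccabe')
  26 → (15, 'gbgagdgcdbgccabe')
  27 → (25, 'gccabe')
  28 → (21, 'gcdbgccabe')
  29 → (19, 'gdgcdbgccabe')
  30 → (6, 'gebeccfbegbgagdgcdbgccabe')

[28, 3, 18, 29, 8, 13, 16, 24, 27, 2, 26, 10, 22, 11, 5, 23, 0, 20, 30, 7, 9, 4, 14, 12, 1, 17, 15, 25, 21, 19, 6]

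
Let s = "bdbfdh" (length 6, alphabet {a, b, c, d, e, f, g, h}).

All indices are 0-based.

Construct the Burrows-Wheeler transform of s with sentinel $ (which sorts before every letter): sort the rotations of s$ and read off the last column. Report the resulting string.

rank  rotation last
    0  $bdbfdh  h
    1  bdbfdh$  $
    2  bfdh$bd  d
    3  dbfdh$b  b
    4  dh$bdbf  f
    5  fdh$bdb  b
    6  h$bdbfd  d

h$dbfbd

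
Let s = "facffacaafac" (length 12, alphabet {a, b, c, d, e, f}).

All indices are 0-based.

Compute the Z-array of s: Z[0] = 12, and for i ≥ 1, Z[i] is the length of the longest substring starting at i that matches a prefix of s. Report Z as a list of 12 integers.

[12, 0, 0, 1, 3, 0, 0, 0, 0, 3, 0, 0]

Z[0]=12
i=1: fresh scan; Z[1]=0
i=2: fresh scan; Z[2]=0
i=3: fresh scan; Z[3]=1 grow→box=[3,4)
i=4: fresh scan; Z[4]=3 grow→box=[4,7)
i=5: min(r-i=2, Z[1]=0)=0; Z[5]=0
i=6: min(r-i=1, Z[2]=0)=0; Z[6]=0
i=7: fresh scan; Z[7]=0
i=8: fresh scan; Z[8]=0
i=9: fresh scan; Z[9]=3 grow→box=[9,12)
i=10: min(r-i=2, Z[1]=0)=0; Z[10]=0
i=11: min(r-i=1, Z[2]=0)=0; Z[11]=0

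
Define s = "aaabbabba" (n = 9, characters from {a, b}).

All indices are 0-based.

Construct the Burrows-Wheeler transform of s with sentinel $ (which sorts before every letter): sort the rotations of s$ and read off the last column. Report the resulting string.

ab$ababbaa

rank  rotation    last
    0  $aaabbabba  a
    1  a$aaabbabb  b
    2  aaabbabba$  $
    3  aabbabba$a  a
    4  abba$aaabb  b
    5  abbabba$aa  a
    6  ba$aaabbab  b
    7  babba$aaab  b
    8  bba$aaabba  a
    9  bbabba$aaa  a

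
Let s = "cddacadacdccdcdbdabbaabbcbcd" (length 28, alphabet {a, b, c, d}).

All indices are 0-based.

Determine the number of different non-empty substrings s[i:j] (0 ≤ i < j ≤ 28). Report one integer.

368

rank→(start, suffix):
  0 → (20, 'aabbcbcd')
  1 → (17, 'abbaabbcbcd')
  2 → (21, 'abbcbcd')
  3 → (3, 'acadacdccdcdbdabbaabbcbcd')
  4 → (7, 'acdccdcdbdabbaabbcbcd')
  5 → (5, 'adacdccdcdbdabbaabbcbcd')
  6 → (19, 'baabbcbcd')
  7 → (18, 'bbaabbcbcd')
  8 → (22, 'bbcbcd')
  9 → (23, 'bcbcd')
  10 → (25, 'bcd')
  11 → (15, 'bdabbaabbcbcd')
  12 → (4, 'cadacdccdcdbdabbaabbcbcd')
  13 → (24, 'cbcd')
  14 → (10, 'ccdcdbdabbaabbcbcd')
  15 → (26, 'cd')
  16 → (13, 'cdbdabbaabbcbcd')
  17 → (8, 'cdccdcdbdabbaabbcbcd')
  18 → (11, 'cdcdbdabbaabbcbcd')
  19 → (0, 'cddacadacdccdcdbdabbaabbcbcd')
  20 → (27, 'd')
  21 → (16, 'dabbaabbcbcd')
  22 → (2, 'dacadacdccdcdbdabbaabbcbcd')
  23 → (6, 'dacdccdcdbdabbaabbcbcd')
  24 → (14, 'dbdabbaabbcbcd')
  25 → (9, 'dccdcdbdabbaabbcbcd')
  26 → (12, 'dcdbdabbaabbcbcd')
  27 → (1, 'ddacadacdccdcdbdabbaabbcbcd')

SA = [20, 17, 21, 3, 7, 5, 19, 18, 22, 23, 25, 15, 4, 24, 10, 26, 13, 8, 11, 0, 27, 16, 2, 6, 14, 9, 12, 1]
i: (SA[i-1],SA[i]) lcp shared
  1: (20,17) 1 'a'
  2: (17,21) 3 'abb'
  3: (21,3) 1 'a'
  4: (3,7) 2 'ac'
  5: (7,5) 1 'a'
  6: (5,19) 0 ''
  7: (19,18) 1 'b'
  8: (18,22) 2 'bb'
  9: (22,23) 1 'b'
  10: (23,25) 2 'bc'
  11: (25,15) 1 'b'
  12: (15,4) 0 ''
  13: (4,24) 1 'c'
  14: (24,10) 1 'c'
  15: (10,26) 1 'c'
  16: (26,13) 2 'cd'
  17: (13,8) 2 'cd'
  18: (8,11) 3 'cdc'
  19: (11,0) 2 'cd'
  20: (0,27) 0 ''
  21: (27,16) 1 'd'
  22: (16,2) 2 'da'
  23: (2,6) 3 'dac'
  24: (6,14) 1 'd'
  25: (14,9) 1 'd'
  26: (9,12) 2 'dc'
  27: (12,1) 1 'd'

n(n+1)/2 = 28·29/2 = 406
Σ LCP = 0 + 1 + 3 + 1 + 2 + 1 + 0 + 1 + 2 + 1 + 2 + 1 + 0 + 1 + 1 + 1 + 2 + 2 + 3 + 2 + 0 + 1 + 2 + 3 + 1 + 1 + 2 + 1 = 38
distinct = 406 − 38 = 368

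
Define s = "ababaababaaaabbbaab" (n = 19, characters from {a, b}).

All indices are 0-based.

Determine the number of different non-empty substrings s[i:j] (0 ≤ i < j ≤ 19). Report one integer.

rank | idx | suffix
   0 |   9 | aaaabbbaab
   1 |  10 | aaabbbaab
   2 |  16 | aab
   3 |   4 | aababaaaabbbaab
   4 |  11 | aabbbaab
   5 |  17 | ab
   6 |   7 | abaaaabbbaab
   7 |   2 | abaababaaaabbbaab
   8 |   5 | ababaaaabbbaab
   9 |   0 | ababaababaaaabbbaab
  10 |  12 | abbbaab
  11 |  18 | b
  12 |   8 | baaaabbbaab
  13 |  15 | baab
  14 |   3 | baababaaaabbbaab
  15 |   6 | babaaaabbbaab
  16 |   1 | babaababaaaabbbaab
  17 |  14 | bbaab
  18 |  13 | bbbaab

SA = [9, 10, 16, 4, 11, 17, 7, 2, 5, 0, 12, 18, 8, 15, 3, 6, 1, 14, 13]
[i] adj suffixes → lcp
  [1] 9/10 → 3 ('aaa')
  [2] 10/16 → 2 ('aa')
  [3] 16/4 → 3 ('aab')
  [4] 4/11 → 3 ('aab')
  [5] 11/17 → 1 ('a')
  [6] 17/7 → 2 ('ab')
  [7] 7/2 → 4 ('abaa')
  [8] 2/5 → 3 ('aba')
  [9] 5/0 → 6 ('ababaa')
  [10] 0/12 → 2 ('ab')
  [11] 12/18 → 0 ('')
  [12] 18/8 → 1 ('b')
  [13] 8/15 → 3 ('baa')
  [14] 15/3 → 4 ('baab')
  [15] 3/6 → 2 ('ba')
  [16] 6/1 → 5 ('babaa')
  [17] 1/14 → 1 ('b')
  [18] 14/13 → 2 ('bb')

n(n+1)/2 = 19·20/2 = 190
Σ LCP = 0 + 3 + 2 + 3 + 3 + 1 + 2 + 4 + 3 + 6 + 2 + 0 + 1 + 3 + 4 + 2 + 5 + 1 + 2 = 47
distinct = 190 − 47 = 143

143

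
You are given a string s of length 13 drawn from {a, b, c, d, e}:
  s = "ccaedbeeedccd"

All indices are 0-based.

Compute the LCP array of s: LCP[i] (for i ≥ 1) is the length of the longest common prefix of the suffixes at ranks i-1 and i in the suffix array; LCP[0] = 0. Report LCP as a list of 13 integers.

[0, 0, 0, 1, 2, 1, 0, 1, 1, 0, 2, 1, 2]

rank | idx | suffix
   0 |   2 | aedbeeedccd
   1 |   5 | beeedccd
   2 |   1 | caedbeeedccd
   3 |   0 | ccaedbeeedccd
   4 |  10 | ccd
   5 |  11 | cd
   6 |  12 | d
   7 |   4 | dbeeedccd
   8 |   9 | dccd
   9 |   3 | edbeeedccd
  10 |   8 | edccd
  11 |   7 | eedccd
  12 |   6 | eeedccd

SA = [2, 5, 1, 0, 10, 11, 12, 4, 9, 3, 8, 7, 6]
[i] adj suffixes → lcp
  [1] 2/5 → 0 ('')
  [2] 5/1 → 0 ('')
  [3] 1/0 → 1 ('c')
  [4] 0/10 → 2 ('cc')
  [5] 10/11 → 1 ('c')
  [6] 11/12 → 0 ('')
  [7] 12/4 → 1 ('d')
  [8] 4/9 → 1 ('d')
  [9] 9/3 → 0 ('')
  [10] 3/8 → 2 ('ed')
  [11] 8/7 → 1 ('e')
  [12] 7/6 → 2 ('ee')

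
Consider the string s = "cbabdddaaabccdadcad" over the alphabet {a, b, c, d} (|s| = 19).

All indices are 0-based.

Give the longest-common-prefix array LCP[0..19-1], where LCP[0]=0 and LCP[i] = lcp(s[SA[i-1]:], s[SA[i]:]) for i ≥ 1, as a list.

rank | idx | suffix
   0 |   7 | aaabccdadcad
   1 |   8 | aabccdadcad
   2 |   9 | abccdadcad
   3 |   2 | abdddaaabccdadcad
   4 |  17 | ad
   5 |  14 | adcad
   6 |   1 | babdddaaabccdadcad
   7 |  10 | bccdadcad
   8 |   3 | bdddaaabccdadcad
   9 |  16 | cad
  10 |   0 | cbabdddaaabccdadcad
  11 |  11 | ccdadcad
  12 |  12 | cdadcad
  13 |  18 | d
  14 |   6 | daaabccdadcad
  15 |  13 | dadcad
  16 |  15 | dcad
  17 |   5 | ddaaabccdadcad
  18 |   4 | dddaaabccdadcad

SA = [7, 8, 9, 2, 17, 14, 1, 10, 3, 16, 0, 11, 12, 18, 6, 13, 15, 5, 4]
i: (SA[i-1],SA[i]) lcp shared
  1: (7,8) 2 'aa'
  2: (8,9) 1 'a'
  3: (9,2) 2 'ab'
  4: (2,17) 1 'a'
  5: (17,14) 2 'ad'
  6: (14,1) 0 ''
  7: (1,10) 1 'b'
  8: (10,3) 1 'b'
  9: (3,16) 0 ''
  10: (16,0) 1 'c'
  11: (0,11) 1 'c'
  12: (11,12) 1 'c'
  13: (12,18) 0 ''
  14: (18,6) 1 'd'
  15: (6,13) 2 'da'
  16: (13,15) 1 'd'
  17: (15,5) 1 'd'
  18: (5,4) 2 'dd'

[0, 2, 1, 2, 1, 2, 0, 1, 1, 0, 1, 1, 1, 0, 1, 2, 1, 1, 2]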